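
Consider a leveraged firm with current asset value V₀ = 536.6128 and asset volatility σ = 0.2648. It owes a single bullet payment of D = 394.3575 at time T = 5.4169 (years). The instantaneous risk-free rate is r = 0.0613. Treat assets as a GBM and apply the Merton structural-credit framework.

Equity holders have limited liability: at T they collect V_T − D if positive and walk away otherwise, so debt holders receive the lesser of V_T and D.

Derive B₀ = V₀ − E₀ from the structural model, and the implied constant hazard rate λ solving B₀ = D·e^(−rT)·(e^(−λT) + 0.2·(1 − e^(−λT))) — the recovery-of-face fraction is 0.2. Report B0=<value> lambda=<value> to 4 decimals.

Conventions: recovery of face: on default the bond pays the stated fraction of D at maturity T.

Apply the equity-as-call identities (strike 394.3575, horizon 5.4169 years):
d₁ = [ln(V₀/D) + (r + σ²/2)T] / (σ√T)
   = [ln(536.6128/394.3575) + (0.0613 + 0.5·0.2648²)·5.4169] / (0.2648·√5.4169)
   = [0.308019 + 0.521970] / 0.616302 = 1.346725
d₂ = d₁ − σ√T = 1.346725 − 0.616302 = 0.730423
N(d₁) = 0.910966,  N(d₂) = 0.767434,  e^(−rT) = 0.717447
E₀ = V₀·N(d₁) − D·e^(−rT)·N(d₂)
   = 536.6128·0.910966 − 394.3575·0.717447·0.767434 = 271.705110
B₀ = V₀ − E₀ = 536.6128 − 271.705110 = 264.907690
e^(−λT) = (B₀·e^(rT)/D − 0.2)/(1 − 0.2) = (264.9077·1.393831/394.3575 − 0.2)/0.8 = 0.92037373
λ = −ln(0.92037373)/5.4169 = 0.015318

B0=264.9077 lambda=0.0153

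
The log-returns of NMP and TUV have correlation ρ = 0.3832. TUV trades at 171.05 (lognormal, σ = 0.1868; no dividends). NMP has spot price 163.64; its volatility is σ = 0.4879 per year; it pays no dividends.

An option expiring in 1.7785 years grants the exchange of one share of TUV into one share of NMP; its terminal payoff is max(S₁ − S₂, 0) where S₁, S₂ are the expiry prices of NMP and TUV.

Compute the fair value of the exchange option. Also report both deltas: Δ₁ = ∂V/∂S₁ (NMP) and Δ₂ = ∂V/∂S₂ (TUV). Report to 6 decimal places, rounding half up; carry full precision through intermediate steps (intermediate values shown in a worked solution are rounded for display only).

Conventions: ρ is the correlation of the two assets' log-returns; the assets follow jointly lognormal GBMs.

σ_eff = √(σ₁² + σ₂² − 2ρσ₁σ₂) = √(0.4879² + 0.1868² − 2·0.3832·0.4879·0.1868) = 0.450656
d₁ = (ln(S₁/S₂) + (q₂ − q₁ + σ_eff²/2)T) / (σ_eff√T) = (ln(163.64/171.05) + (0.0 − 0.0 + 0.101546)·1.7785) / 0.600997 = 0.226809
d₂ = d₁ − σ_eff√T = 0.226809 − 0.600997 = -0.374188
N(d₁) = 0.589714,  N(d₂) = 0.354132
V = S₁·e^{−q₁T}·N(d₁) − S₂·e^{−q₂T}·N(d₂) = 96.500801 − 60.574328 = 35.926473
Key observation: pricing in TUV-units makes this a unit-strike call on the ratio S₁/S₂ — the risk-free rate cancels and cannot affect the value.
Δ₁ = e^{−q₁T}·N(d₁) = 0.589714;  Δ₂ = −e^{−q₂T}·N(d₂) = -0.354132

exchange price = 35.926473
Δ1 = 0.589714
Δ2 = -0.354132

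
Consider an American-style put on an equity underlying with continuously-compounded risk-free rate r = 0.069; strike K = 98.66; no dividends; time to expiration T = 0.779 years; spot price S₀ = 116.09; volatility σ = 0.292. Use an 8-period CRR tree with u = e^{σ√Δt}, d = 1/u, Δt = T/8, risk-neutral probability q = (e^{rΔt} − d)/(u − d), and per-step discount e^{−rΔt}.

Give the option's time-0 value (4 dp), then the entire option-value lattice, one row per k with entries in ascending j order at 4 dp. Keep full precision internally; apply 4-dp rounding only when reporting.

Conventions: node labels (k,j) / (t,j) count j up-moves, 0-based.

price = 3.1558
tree:
3.1558
5.1021 1.3581
8.0401 2.3930 0.3981
12.2776 4.1417 0.7721 0.0500
18.0283 7.0051 1.4904 0.1036 0.0000
25.0506 11.4878 2.8614 0.2147 0.0000 0.0000
31.4612 18.0283 5.4587 0.4448 0.0000 0.0000 0.0000
37.3136 25.0506 10.3361 0.9218 0.0000 0.0000 0.0000 0.0000
42.6563 31.4612 18.0283 1.9102 0.0000 0.0000 0.0000 0.0000 0.0000

Δt=0.09738  u=1.09540  d=0.91291  q=0.51418  discount=0.99330
step 8 (expiry): payoffs max(K−S,0) = 42.6563 31.4612 18.0283 1.9102 0.0000 0.0000 0.0000 0.0000 0.0000
k=7: (k=7,j=0): S=61.3464, K−S=37.3136, hold=36.6530 ⇒ V=37.3136 exercise | (k=7,j=1): S=73.6094, K−S=25.0506, hold=24.3899 ⇒ V=25.0506 exercise | (k=7,j=2): S=88.3239, K−S=10.3361, hold=9.6755 ⇒ V=10.3361 exercise | (k=7,j=3): S=105.9797, K−S=0.0000, hold=0.9218 ⇒ V=0.9218 continue | (k=7,j=4): S=127.1648, K−S=0.0000, hold=0.0000 ⇒ V=0.0000 continue | (k=7,j=5): S=152.5849, K−S=0.0000, hold=0.0000 ⇒ V=0.0000 continue | (k=7,j=6): S=183.0864, K−S=0.0000, hold=0.0000 ⇒ V=0.0000 continue | (k=7,j=7): S=219.6851, K−S=0.0000, hold=0.0000 ⇒ V=0.0000 continue
k=6: (k=6,j=0): S=67.1988, K−S=31.4612, hold=30.8006 ⇒ V=31.4612 exercise | (k=6,j=1): S=80.6317, K−S=18.0283, hold=17.3676 ⇒ V=18.0283 exercise | (k=6,j=2): S=96.7498, K−S=1.9102, hold=5.4587 ⇒ V=5.4587 continue | (k=6,j=3): S=116.0900, K−S=0.0000, hold=0.4448 ⇒ V=0.4448 continue | (k=6,j=4): S=139.2962, K−S=0.0000, hold=0.0000 ⇒ V=0.0000 continue | (k=6,j=5): S=167.1413, K−S=0.0000, hold=0.0000 ⇒ V=0.0000 continue | (k=6,j=6): S=200.5526, K−S=0.0000, hold=0.0000 ⇒ V=0.0000 continue
k=5: (k=5,j=0): S=73.6094, K−S=25.0506, hold=24.3899 ⇒ V=25.0506 exercise | (k=5,j=1): S=88.3239, K−S=10.3361, hold=11.4878 ⇒ V=11.4878 continue | (k=5,j=2): S=105.9797, K−S=0.0000, hold=2.8614 ⇒ V=2.8614 continue | (k=5,j=3): S=127.1648, K−S=0.0000, hold=0.2147 ⇒ V=0.2147 continue | (k=5,j=4): S=152.5849, K−S=0.0000, hold=0.0000 ⇒ V=0.0000 continue | (k=5,j=5): S=183.0864, K−S=0.0000, hold=0.0000 ⇒ V=0.0000 continue
k=4: (k=4,j=0): S=80.6317, K−S=18.0283, hold=17.9559 ⇒ V=18.0283 exercise | (k=4,j=1): S=96.7498, K−S=1.9102, hold=7.0051 ⇒ V=7.0051 continue | (k=4,j=2): S=116.0900, K−S=0.0000, hold=1.4904 ⇒ V=1.4904 continue | (k=4,j=3): S=139.2962, K−S=0.0000, hold=0.1036 ⇒ V=0.1036 continue | (k=4,j=4): S=167.1413, K−S=0.0000, hold=0.0000 ⇒ V=0.0000 continue
k=3: (k=3,j=0): S=88.3239, K−S=10.3361, hold=12.2776 ⇒ V=12.2776 continue | (k=3,j=1): S=105.9797, K−S=0.0000, hold=4.1417 ⇒ V=4.1417 continue | (k=3,j=2): S=127.1648, K−S=0.0000, hold=0.7721 ⇒ V=0.7721 continue | (k=3,j=3): S=152.5849, K−S=0.0000, hold=0.0500 ⇒ V=0.0500 continue
k=2: (k=2,j=0): S=96.7498, K−S=1.9102, hold=8.0401 ⇒ V=8.0401 continue | (k=2,j=1): S=116.0900, K−S=0.0000, hold=2.3930 ⇒ V=2.3930 continue | (k=2,j=2): S=139.2962, K−S=0.0000, hold=0.3981 ⇒ V=0.3981 continue
k=1: (k=1,j=0): S=105.9797, K−S=0.0000, hold=5.1021 ⇒ V=5.1021 continue | (k=1,j=1): S=127.1648, K−S=0.0000, hold=1.3581 ⇒ V=1.3581 continue
k=0: (k=0,j=0): S=116.0900, K−S=0.0000, hold=3.1558 ⇒ V=3.1558 continue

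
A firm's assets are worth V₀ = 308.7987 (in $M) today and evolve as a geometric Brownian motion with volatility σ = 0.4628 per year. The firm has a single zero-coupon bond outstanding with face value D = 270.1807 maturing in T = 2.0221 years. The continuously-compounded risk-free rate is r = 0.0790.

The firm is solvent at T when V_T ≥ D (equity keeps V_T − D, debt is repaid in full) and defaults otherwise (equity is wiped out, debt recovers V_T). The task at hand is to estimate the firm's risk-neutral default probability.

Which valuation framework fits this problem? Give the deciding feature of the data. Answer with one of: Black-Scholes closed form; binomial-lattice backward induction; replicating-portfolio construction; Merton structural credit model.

framework: Merton structural credit model

Key observation: the question is about default risk generated by asset-value dynamics against a debt face of 270.1807 — the structural framework prices exactly that.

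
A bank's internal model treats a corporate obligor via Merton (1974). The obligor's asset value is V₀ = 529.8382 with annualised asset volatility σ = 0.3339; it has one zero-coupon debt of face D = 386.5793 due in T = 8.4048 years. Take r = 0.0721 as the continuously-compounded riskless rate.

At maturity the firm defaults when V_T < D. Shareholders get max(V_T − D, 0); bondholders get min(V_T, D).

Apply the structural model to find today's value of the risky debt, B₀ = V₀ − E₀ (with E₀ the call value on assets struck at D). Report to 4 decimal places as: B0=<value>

Work the structural quantities from V₀ = 529.8382 against face 386.5793:
d₁ = [ln(V₀/D) + (r + σ²/2)T] / (σ√T)
   = [ln(529.8382/386.5793) + (0.0721 + 0.5·0.3339²)·8.4048] / (0.3339·√8.4048)
   = [0.315235 + 1.074508] / 0.968011 = 1.435669
d₂ = d₁ − σ√T = 1.435669 − 0.968011 = 0.467659
N(d₁) = 0.924452,  N(d₂) = 0.679986,  e^(−rT) = 0.545536
E₀ = V₀·N(d₁) − D·e^(−rT)·N(d₂)
   = 529.8382·0.924452 − 386.5793·0.545536·0.679986 = 346.405638
B₀ = V₀ − E₀ = 529.8382 − 346.405638 = 183.432562

B0=183.4326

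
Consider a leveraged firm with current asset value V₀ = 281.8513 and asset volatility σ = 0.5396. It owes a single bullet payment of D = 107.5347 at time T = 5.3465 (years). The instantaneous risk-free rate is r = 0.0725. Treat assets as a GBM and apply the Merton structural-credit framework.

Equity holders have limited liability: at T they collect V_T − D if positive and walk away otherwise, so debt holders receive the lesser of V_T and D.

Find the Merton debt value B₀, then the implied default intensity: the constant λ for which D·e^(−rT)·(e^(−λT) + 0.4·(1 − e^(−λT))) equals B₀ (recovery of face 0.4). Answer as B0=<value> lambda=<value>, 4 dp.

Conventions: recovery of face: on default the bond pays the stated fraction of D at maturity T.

With assets at 281.8513 and a single debt payment of 107.5347 at 5.3465 years:
d₁ = [ln(V₀/D) + (r + σ²/2)T] / (σ√T)
   = [ln(281.8513/107.5347) + (0.0725 + 0.5·0.5396²)·5.3465] / (0.5396·√5.3465)
   = [0.963566 + 1.165987] / 1.247690 = 1.706796
d₂ = d₁ − σ√T = 1.706796 − 1.247690 = 0.459106
N(d₁) = 0.956070,  N(d₂) = 0.676921,  e^(−rT) = 0.678669
E₀ = V₀·N(d₁) − D·e^(−rT)·N(d₂)
   = 281.8513·0.956070 − 107.5347·0.678669·0.676921 = 220.067544
B₀ = V₀ − E₀ = 281.8513 − 220.067544 = 61.783756
e^(−λT) = (B₀·e^(rT)/D − 0.4)/(1 − 0.4) = (61.7838·1.473472/107.5347 − 0.4)/0.6 = 0.74429920
λ = −ln(0.74429920)/5.3465 = 0.055235

B0=61.7838 lambda=0.0552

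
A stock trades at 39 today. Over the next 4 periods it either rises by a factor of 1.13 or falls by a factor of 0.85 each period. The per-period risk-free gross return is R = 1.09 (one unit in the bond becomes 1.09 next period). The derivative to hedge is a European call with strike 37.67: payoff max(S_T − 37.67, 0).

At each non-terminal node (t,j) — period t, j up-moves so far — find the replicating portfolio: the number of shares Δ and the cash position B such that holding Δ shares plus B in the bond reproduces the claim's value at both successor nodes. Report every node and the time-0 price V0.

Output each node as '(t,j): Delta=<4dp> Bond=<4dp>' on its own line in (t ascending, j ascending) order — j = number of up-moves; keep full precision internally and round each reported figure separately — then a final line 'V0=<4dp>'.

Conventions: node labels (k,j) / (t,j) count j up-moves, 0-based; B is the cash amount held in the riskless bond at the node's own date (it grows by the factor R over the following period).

Risk-neutral probability p* = (R−d)/(u−d) = (1.09−0.85)/(1.13−0.85) = 0.8571.
Payoffs at expiry: V(4,0)=0.0000, V(4,1)=0.0000, V(4,2)=0.0000, V(4,3)=10.1620, V(4,4)=25.9185
  t=3,j=0: stock 23.9509 → up 27.0645 (V=0.0000), down 20.3582 (V=0.0000). Price 0.0000; hedge Δ=0.0000, bond B=0.0000.
  t=3,j=1: stock 31.8406 → up 35.9798 (V=0.0000), down 27.0645 (V=0.0000). Price 0.0000; hedge Δ=0.0000, bond B=0.0000.
  t=3,j=2: stock 42.3292 → up 47.8320 (V=10.1620), down 35.9798 (V=0.0000). Price 7.9911; hedge Δ=0.8574, bond B=-28.3019.
  t=3,j=3: stock 56.2730 → up 63.5885 (V=25.9185), down 47.8320 (V=10.1620). Price 21.7133; hedge Δ=1.0000, bond B=-34.5596.
  t=2,j=0: stock 28.1775 → up 31.8406 (V=0.0000), down 23.9509 (V=0.0000). Price 0.0000; hedge Δ=0.0000, bond B=0.0000.
  t=2,j=1: stock 37.4595 → up 42.3292 (V=7.9911), down 31.8406 (V=0.0000). Price 6.2840; hedge Δ=0.7619, bond B=-22.2557.
  t=2,j=2: stock 49.7991 → up 56.2730 (V=21.7133), down 42.3292 (V=7.9911). Price 18.1220; hedge Δ=0.9841, bond B=-30.8859.
  t=1,j=0: stock 33.1500 → up 37.4595 (V=6.2840), down 28.1775 (V=0.0000). Price 4.9415; hedge Δ=0.6770, bond B=-17.5012.
  t=1,j=1: stock 44.0700 → up 49.7991 (V=18.1220), down 37.4595 (V=6.2840). Price 15.0742; hedge Δ=0.9594, bond B=-27.2046.
  t=0,j=0: stock 39.0000 → up 44.0700 (V=15.0742), down 33.1500 (V=4.9415). Price 12.5015; hedge Δ=0.9279, bond B=-23.6866.
Verification: the root portfolio costs Δ(0,0)·S0 + B(0,0) = 12.5015, matching V0.

(0,0): Delta=0.9279 Bond=-23.6866
(1,0): Delta=0.6770 Bond=-17.5012
(1,1): Delta=0.9594 Bond=-27.2046
(2,0): Delta=0.0000 Bond=0.0000
(2,1): Delta=0.7619 Bond=-22.2557
(2,2): Delta=0.9841 Bond=-30.8859
(3,0): Delta=0.0000 Bond=0.0000
(3,1): Delta=0.0000 Bond=0.0000
(3,2): Delta=0.8574 Bond=-28.3019
(3,3): Delta=1.0000 Bond=-34.5596
V0=12.5015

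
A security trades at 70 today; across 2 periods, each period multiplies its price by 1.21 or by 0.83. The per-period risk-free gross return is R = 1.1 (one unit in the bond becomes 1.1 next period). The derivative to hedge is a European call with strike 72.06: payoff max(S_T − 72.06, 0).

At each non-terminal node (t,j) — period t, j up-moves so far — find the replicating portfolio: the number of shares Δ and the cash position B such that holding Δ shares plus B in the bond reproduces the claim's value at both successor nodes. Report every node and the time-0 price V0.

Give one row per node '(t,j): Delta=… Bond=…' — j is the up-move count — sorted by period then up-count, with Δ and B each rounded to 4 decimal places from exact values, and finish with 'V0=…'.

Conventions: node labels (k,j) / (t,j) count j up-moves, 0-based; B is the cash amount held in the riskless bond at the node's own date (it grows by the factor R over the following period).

(0,0): Delta=0.7389 Bond=-39.0255
(1,0): Delta=0.0000 Bond=0.0000
(1,1): Delta=0.9453 Bond=-60.4172
V0=12.6950

Since d<R<u, set p* = (R−d)/(u−d) = 0.7105; price each node as the discounted p*-expectation of its children.
Expiry values: V(2,0)=0.0000, V(2,1)=0.0000, V(2,2)=30.4270
  t=1,j=0: stock 58.1000 → up 70.3010 (V=0.0000), down 48.2230 (V=0.0000). Price 0.0000; hedge Δ=0.0000, bond B=0.0000.
  t=1,j=1: stock 84.7000 → up 102.4870 (V=30.4270), down 70.3010 (V=0.0000). Price 19.6538; hedge Δ=0.9453, bond B=-60.4172.
  t=0,j=0: stock 70.0000 → up 84.7000 (V=19.6538), down 58.1000 (V=0.0000). Price 12.6950; hedge Δ=0.7389, bond B=-39.0255.
As a check, the time-0 holding Δ(0,0)·S0 + B(0,0) comes to 12.6950 — exactly V0.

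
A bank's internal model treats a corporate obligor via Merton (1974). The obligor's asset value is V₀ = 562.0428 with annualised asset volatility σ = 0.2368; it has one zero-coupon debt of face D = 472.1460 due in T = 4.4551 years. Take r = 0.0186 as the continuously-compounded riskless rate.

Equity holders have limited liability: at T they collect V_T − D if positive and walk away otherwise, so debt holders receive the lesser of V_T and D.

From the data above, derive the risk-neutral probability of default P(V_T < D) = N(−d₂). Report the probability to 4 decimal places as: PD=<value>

PD=0.3957

Equity is a call on the firm's assets struck at D = 472.1460:
d₁ = [ln(V₀/D) + (r + σ²/2)T] / (σ√T)
   = [ln(562.0428/472.1460) + (0.0186 + 0.5·0.2368²)·4.4551] / (0.2368·√4.4551)
   = [0.174290 + 0.207773] / 0.499816 = 0.764406
d₂ = d₁ − σ√T = 0.764406 − 0.499816 = 0.264590
risk-neutral PD = N(−d₂) = N(-0.264590) = 0.395663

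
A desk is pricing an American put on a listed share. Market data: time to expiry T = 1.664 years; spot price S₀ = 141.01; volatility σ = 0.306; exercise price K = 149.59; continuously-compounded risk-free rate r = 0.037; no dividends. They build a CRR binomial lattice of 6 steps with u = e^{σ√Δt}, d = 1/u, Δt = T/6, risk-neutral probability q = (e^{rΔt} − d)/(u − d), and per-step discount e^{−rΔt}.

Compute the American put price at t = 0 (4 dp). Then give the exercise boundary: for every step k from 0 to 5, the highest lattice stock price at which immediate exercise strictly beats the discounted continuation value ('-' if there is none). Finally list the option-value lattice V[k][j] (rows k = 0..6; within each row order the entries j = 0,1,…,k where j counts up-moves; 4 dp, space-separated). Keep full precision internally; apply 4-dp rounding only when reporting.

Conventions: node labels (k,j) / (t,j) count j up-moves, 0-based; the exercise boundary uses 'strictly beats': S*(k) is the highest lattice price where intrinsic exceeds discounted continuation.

price = 23.4804
boundary = - - 102.1596 86.9549 102.1596 120.0230
tree:
23.4804
34.0039 13.0925
47.4304 20.8356 5.3616
62.6351 32.1263 9.5991 1.0929
75.5769 47.4304 16.9773 2.1721 0.0000
86.5925 62.6351 29.5670 4.3170 0.0000 0.0000
95.9686 75.5769 47.4304 8.5800 0.0000 0.0000 0.0000

Δt=0.27733, u=1.17486, d=0.85117, q=0.49166, disc=e^(-rΔt)=0.98979
k=6 terminal: V=max(K-S,0) → 95.9686 75.5769 47.4304 8.5800 0.0000 0.0000 0.0000
k=5: j=0 S=62.9975 intr=86.5925 cont=85.0653 V=86.5925[EX]; j=1 S=86.9549 intr=62.6351 cont=61.1080 V=62.6351[EX]; j=2 S=120.0230 intr=29.5670 cont=28.0398 V=29.5670[EX]; j=3 S=165.6667 intr=0.0000 cont=4.3170 V=4.3170[hold]; j=4 S=228.6682 intr=0.0000 cont=0.0000 V=0.0000[hold]; j=5 S=315.6286 intr=0.0000 cont=0.0000 V=0.0000[hold]  S*(5)=120.0230
k=4: j=0 S=74.0131 intr=75.5769 cont=74.0497 V=75.5769[EX]; j=1 S=102.1596 intr=47.4304 cont=45.9032 V=47.4304[EX]; j=2 S=141.0100 intr=8.5800 cont=16.9773 V=16.9773[hold]; j=3 S=194.6348 intr=0.0000 cont=2.1721 V=2.1721[hold]; j=4 S=268.6526 intr=0.0000 cont=0.0000 V=0.0000[hold]  S*(4)=102.1596
k=3: j=0 S=86.9549 intr=62.6351 cont=61.1080 V=62.6351[EX]; j=1 S=120.0230 intr=29.5670 cont=32.1263 V=32.1263[hold]; j=2 S=165.6667 intr=0.0000 cont=9.5991 V=9.5991[hold]; j=3 S=228.6682 intr=0.0000 cont=1.0929 V=1.0929[hold]  S*(3)=86.9549
k=2: j=0 S=102.1596 intr=47.4304 cont=47.1487 V=47.4304[EX]; j=1 S=141.0100 intr=8.5800 cont=20.8356 V=20.8356[hold]; j=2 S=194.6348 intr=0.0000 cont=5.3616 V=5.3616[hold]  S*(2)=102.1596
k=1: j=0 S=120.0230 intr=29.5670 cont=34.0039 V=34.0039[hold]; j=1 S=165.6667 intr=0.0000 cont=13.0925 V=13.0925[hold]  S*(1)=-
k=0: j=0 S=141.0100 intr=8.5800 cont=23.4804 V=23.4804[hold]  S*(0)=-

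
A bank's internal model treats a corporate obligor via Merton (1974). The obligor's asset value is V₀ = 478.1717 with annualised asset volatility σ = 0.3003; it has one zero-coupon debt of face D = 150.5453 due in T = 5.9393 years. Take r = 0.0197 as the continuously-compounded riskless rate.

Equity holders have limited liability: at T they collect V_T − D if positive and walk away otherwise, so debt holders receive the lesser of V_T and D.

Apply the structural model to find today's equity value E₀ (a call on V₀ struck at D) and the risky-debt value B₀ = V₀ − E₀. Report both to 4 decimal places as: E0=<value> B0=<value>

Work the structural quantities from V₀ = 478.1717 against face 150.5453:
d₁ = [ln(V₀/D) + (r + σ²/2)T] / (σ√T)
   = [ln(478.1717/150.5453) + (0.0197 + 0.5·0.3003²)·5.9393] / (0.3003·√5.9393)
   = [1.155706 + 0.384808] / 0.731851 = 2.104953
d₂ = d₁ − σ√T = 2.104953 − 0.731851 = 1.373102
N(d₁) = 0.982352,  N(d₂) = 0.915140,  e^(−rT) = 0.889581
E₀ = V₀·N(d₁) − D·e^(−rT)·N(d₂)
   = 478.1717·0.982352 − 150.5453·0.889581·0.915140 = 347.175463
B₀ = V₀ − E₀ = 478.1717 − 347.175463 = 130.996237

E0=347.1755 B0=130.9962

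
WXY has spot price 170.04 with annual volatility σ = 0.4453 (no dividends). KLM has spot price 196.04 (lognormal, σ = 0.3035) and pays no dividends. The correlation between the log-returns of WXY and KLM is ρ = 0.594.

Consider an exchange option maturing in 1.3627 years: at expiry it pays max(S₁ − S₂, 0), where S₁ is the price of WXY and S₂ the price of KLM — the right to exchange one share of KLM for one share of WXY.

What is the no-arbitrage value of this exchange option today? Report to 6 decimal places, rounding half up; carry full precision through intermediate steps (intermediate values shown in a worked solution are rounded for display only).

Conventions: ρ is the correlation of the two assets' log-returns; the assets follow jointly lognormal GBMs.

exchange price = 19.190666

σ_eff = √(σ₁² + σ₂² − 2ρσ₁σ₂) = √(0.4453² + 0.3035² − 2·0.594·0.4453·0.3035) = 0.360344
d₁ = (ln(S₁/S₂) + (q₂ − q₁ + σ_eff²/2)T) / (σ_eff√T) = (ln(170.04/196.04) + (0.0 − 0.0 + 0.064924)·1.3627) / 0.420647 = -0.127930
d₂ = d₁ − σ_eff√T = -0.127930 − 0.420647 = -0.548576
N(d₁) = 0.449102,  N(d₂) = 0.291648
V = S₁·e^{−q₁T}·N(d₁) − S₂·e^{−q₂T}·N(d₂) = 76.365361 − 57.174695 = 19.190666
Key observation: r never enters — measured in units of KLM, the claim is a call on S₁/S₂ struck at 1, so only the dividend yields and σ_eff matter.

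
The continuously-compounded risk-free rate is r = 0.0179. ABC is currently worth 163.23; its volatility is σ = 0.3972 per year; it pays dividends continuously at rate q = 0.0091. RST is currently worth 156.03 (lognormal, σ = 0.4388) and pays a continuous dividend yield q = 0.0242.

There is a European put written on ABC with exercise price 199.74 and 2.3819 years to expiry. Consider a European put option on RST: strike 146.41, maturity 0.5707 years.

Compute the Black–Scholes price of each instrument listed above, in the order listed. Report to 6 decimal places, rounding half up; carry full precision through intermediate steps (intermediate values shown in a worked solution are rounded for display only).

[ABC put K=199.74]
σ√T = 0.3972·√2.3819 = 0.613015
d₁ = (ln(S/K) + (r−q+σ²/2)T) / (σ√T) = (ln(163.23/199.74) + (0.0179−0.0091+0.3972²/2)·2.3819) / 0.613015 = (-0.201856 + 0.208854) / 0.613015 = 0.011416
d₂ = d₁ − σ√T = 0.011416 − 0.613015 = -0.601599
e^{−rT} = 0.958260
e^{−qT} = 0.978558
N(−d₁) = 0.495446,  N(−d₂) = 0.726279
price = K·e^{−rT}·N(−d₂) − S·e^{−qT}·N(−d₁) = 139.011980 − 79.137571 = 59.874409
[RST put K=146.41]
σ√T = 0.4388·√0.5707 = 0.331490
d₁ = (ln(S/K) + (r−q+σ²/2)T) / (σ√T) = (ln(156.03/146.41) + (0.0179−0.0242+0.4388²/2)·0.5707) / 0.331490 = (0.063637 + 0.051347) / 0.331490 = 0.346873
d₂ = d₁ − σ√T = 0.346873 − 0.331490 = 0.015382
e^{−rT} = 0.989836
e^{−qT} = 0.986284
N(−d₁) = 0.364344,  N(−d₂) = 0.493864
price = K·e^{−rT}·N(−d₂) − S·e^{−qT}·N(−d₁) = 71.571668 − 56.068786 = 15.502883

price(ABC put K=199.74) = 59.874409
price(RST put K=146.41) = 15.502883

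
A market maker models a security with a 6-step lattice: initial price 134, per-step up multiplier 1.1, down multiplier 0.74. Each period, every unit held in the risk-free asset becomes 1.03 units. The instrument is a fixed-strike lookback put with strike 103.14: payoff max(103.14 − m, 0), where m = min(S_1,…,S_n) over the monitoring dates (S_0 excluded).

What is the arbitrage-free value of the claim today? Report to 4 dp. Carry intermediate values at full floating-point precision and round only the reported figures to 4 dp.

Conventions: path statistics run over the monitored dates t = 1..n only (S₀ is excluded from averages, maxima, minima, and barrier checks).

No-arbitrage gives p* = (R−d)/(u−d) = 0.8056: enumerate every path, weight its payoff by its p*-probability, and discount by R^6.
Enumerate all 2^6 = 64 price paths (U = up ×1.1, D = down ×0.74); each path with k up-moves has probability p*^k·(1−p*)^(6−k).
DDDDDD: m=22.0037, payoff=81.1363, prob=0.000054
UDDDDD: m=32.7082, payoff=70.4318, prob=0.000224
DUDDDD: m=32.7082, payoff=70.4318, prob=0.000224
UUDDDD: m=48.6202, payoff=54.5198, prob=0.000928
DDUDDD: m=32.7082, payoff=70.4318, prob=0.000224
UDUDDD: m=48.6202, payoff=54.5198, prob=0.000928
DUUDDD: m=48.6202, payoff=54.5198, prob=0.000928
UUUDDD: m=72.2733, payoff=30.8667, prob=0.003843
DDDUDD: m=32.7082, payoff=70.4318, prob=0.000224
UDDUDD: m=48.6202, payoff=54.5198, prob=0.000928
DUDUDD: m=48.6202, payoff=54.5198, prob=0.000928
UUDUDD: m=72.2733, payoff=30.8667, prob=0.003843
DDUUDD: m=48.6202, payoff=54.5198, prob=0.000928
UDUUDD: m=72.2733, payoff=30.8667, prob=0.003843
DUUUDD: m=72.2733, payoff=30.8667, prob=0.003843
UUUUDD: m=107.4333, payoff=0.0000, prob=0.015921
DDDDUD: m=32.7082, payoff=70.4318, prob=0.000224
UDDDUD: m=48.6202, payoff=54.5198, prob=0.000928
DUDDUD: m=48.6202, payoff=54.5198, prob=0.000928
UUDDUD: m=72.2733, payoff=30.8667, prob=0.003843
DDUDUD: m=48.6202, payoff=54.5198, prob=0.000928
UDUDUD: m=72.2733, payoff=30.8667, prob=0.003843
DUUDUD: m=72.2733, payoff=30.8667, prob=0.003843
UUUDUD: m=107.4333, payoff=0.0000, prob=0.015921
DDDUUD: m=48.6202, payoff=54.5198, prob=0.000928
UDDUUD: m=72.2733, payoff=30.8667, prob=0.003843
DUDUUD: m=72.2733, payoff=30.8667, prob=0.003843
UUDUUD: m=107.4333, payoff=0.0000, prob=0.015921
DDUUUD: m=72.2733, payoff=30.8667, prob=0.003843
UDUUUD: m=107.4333, payoff=0.0000, prob=0.015921
DUUUUD: m=99.1600, payoff=3.9800, prob=0.015921
UUUUUD: m=147.4000, payoff=0.0000, prob=0.065959
DDDDDU: m=29.7347, payoff=73.4053, prob=0.000224
UDDDDU: m=44.2002, payoff=58.9398, prob=0.000928
DUDDDU: m=44.2002, payoff=58.9398, prob=0.000928
UUDDDU: m=65.7030, payoff=37.4370, prob=0.003843
DDUDDU: m=44.2002, payoff=58.9398, prob=0.000928
UDUDDU: m=65.7030, payoff=37.4370, prob=0.003843
DUUDDU: m=65.7030, payoff=37.4370, prob=0.003843
UUUDDU: m=97.6667, payoff=5.4733, prob=0.015921
DDDUDU: m=44.2002, payoff=58.9398, prob=0.000928
UDDUDU: m=65.7030, payoff=37.4370, prob=0.003843
DUDUDU: m=65.7030, payoff=37.4370, prob=0.003843
UUDUDU: m=97.6667, payoff=5.4733, prob=0.015921
DDUUDU: m=65.7030, payoff=37.4370, prob=0.003843
UDUUDU: m=97.6667, payoff=5.4733, prob=0.015921
DUUUDU: m=97.6667, payoff=5.4733, prob=0.015921
UUUUDU: m=145.1802, payoff=0.0000, prob=0.065959
DDDDUU: m=40.1820, payoff=62.9580, prob=0.000928
UDDDUU: m=59.7300, payoff=43.4100, prob=0.003843
DUDDUU: m=59.7300, payoff=43.4100, prob=0.003843
UUDDUU: m=88.7879, payoff=14.3521, prob=0.015921
DDUDUU: m=59.7300, payoff=43.4100, prob=0.003843
UDUDUU: m=88.7879, payoff=14.3521, prob=0.015921
DUUDUU: m=88.7879, payoff=14.3521, prob=0.015921
UUUDUU: m=131.9820, payoff=0.0000, prob=0.065959
DDDUUU: m=54.3000, payoff=48.8400, prob=0.003843
UDDUUU: m=80.7162, payoff=22.4238, prob=0.015921
DUDUUU: m=80.7162, payoff=22.4238, prob=0.015921
UUDUUU: m=119.9836, payoff=0.0000, prob=0.065959
DDUUUU: m=73.3784, payoff=29.7616, prob=0.015921
UDUUUU: m=109.0760, payoff=0.0000, prob=0.065959
DUUUUU: m=99.1600, payoff=3.9800, prob=0.065959
UUUUUU: m=147.4000, payoff=0.0000, prob=0.273258
Price = Σ prob·payoff / R^6 = 6.167936 / 1.194052 = 5.1655

price = 5.1655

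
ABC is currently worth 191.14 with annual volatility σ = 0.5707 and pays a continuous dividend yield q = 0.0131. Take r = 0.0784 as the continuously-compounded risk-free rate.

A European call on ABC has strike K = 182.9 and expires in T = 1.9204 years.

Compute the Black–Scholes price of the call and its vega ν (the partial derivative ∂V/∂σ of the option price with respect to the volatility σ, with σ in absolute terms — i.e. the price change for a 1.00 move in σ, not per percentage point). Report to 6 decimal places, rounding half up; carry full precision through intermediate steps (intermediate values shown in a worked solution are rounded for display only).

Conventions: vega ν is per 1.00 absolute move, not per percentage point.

σ√T = 0.5707·√1.9204 = 0.790867
d₁ = (ln(S/K) + (r−q+σ²/2)T) / (σ√T) = (ln(191.14/182.9) + (0.0784−0.0131+0.5707²/2)·1.9204) / 0.790867 = (0.044067 + 0.438138) / 0.790867 = 0.609716
d₂ = d₁ − σ√T = 0.609716 − 0.790867 = -0.181152
e^{−rT} = 0.860227
e^{−qT} = 0.975157
N(d₁) = 0.728975,  N(d₂) = 0.428124
Call price V = S·e^{−qT}·N(d₁) − K·e^{−rT}·N(d₂) = 135.874682 − 67.359126 = 68.515556
φ(d₁) = (1/√(2π))·e^{−d₁²/2} = 0.331272
ν = S·e^{−qT}·φ(d₁)·√T = 85.567064

price = 68.515556
ν = 85.567064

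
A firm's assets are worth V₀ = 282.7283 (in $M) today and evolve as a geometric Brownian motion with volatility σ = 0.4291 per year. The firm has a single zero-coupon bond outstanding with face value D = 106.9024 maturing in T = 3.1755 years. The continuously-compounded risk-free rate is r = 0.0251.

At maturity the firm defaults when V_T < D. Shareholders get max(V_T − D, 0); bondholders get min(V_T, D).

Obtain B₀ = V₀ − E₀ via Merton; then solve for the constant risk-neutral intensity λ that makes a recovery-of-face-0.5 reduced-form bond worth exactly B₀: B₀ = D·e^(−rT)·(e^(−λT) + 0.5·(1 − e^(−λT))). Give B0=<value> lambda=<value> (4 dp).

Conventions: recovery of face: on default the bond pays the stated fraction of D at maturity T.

Apply the equity-as-call identities (strike 106.9024, horizon 3.1755 years):
d₁ = [ln(V₀/D) + (r + σ²/2)T] / (σ√T)
   = [ln(282.7283/106.9024) + (0.0251 + 0.5·0.4291²)·3.1755] / (0.4291·√3.1755)
   = [0.972570 + 0.372052] / 0.764653 = 1.758473
d₂ = d₁ − σ√T = 1.758473 − 0.764653 = 0.993820
N(d₁) = 0.960667,  N(d₂) = 0.839845,  e^(−rT) = 0.923389
E₀ = V₀·N(d₁) − D·e^(−rT)·N(d₂)
   = 282.7283·0.960667 − 106.9024·0.923389·0.839845 = 188.704461
B₀ = V₀ − E₀ = 282.7283 − 188.704461 = 94.023839
e^(−λT) = (B₀·e^(rT)/D − 0.5)/(1 − 0.5) = (94.0238·1.082968/106.9024 − 0.5)/0.5 = 0.90500361
λ = −ln(0.90500361)/3.1755 = 0.031433

B0=94.0238 lambda=0.0314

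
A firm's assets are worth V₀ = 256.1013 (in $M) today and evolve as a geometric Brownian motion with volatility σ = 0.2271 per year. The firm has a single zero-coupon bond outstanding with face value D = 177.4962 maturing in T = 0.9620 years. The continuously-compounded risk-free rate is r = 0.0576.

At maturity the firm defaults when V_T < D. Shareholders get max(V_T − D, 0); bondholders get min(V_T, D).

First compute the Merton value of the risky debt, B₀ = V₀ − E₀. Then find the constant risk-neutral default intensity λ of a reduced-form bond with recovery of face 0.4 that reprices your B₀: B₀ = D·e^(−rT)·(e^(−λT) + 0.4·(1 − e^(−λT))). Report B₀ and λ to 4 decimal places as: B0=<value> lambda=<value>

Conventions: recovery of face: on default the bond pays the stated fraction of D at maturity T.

B0=167.4132 lambda=0.0053

Apply the equity-as-call identities (strike 177.4962, horizon 0.9620 years):
d₁ = [ln(V₀/D) + (r + σ²/2)T] / (σ√T)
   = [ln(256.1013/177.4962) + (0.0576 + 0.5·0.2271²)·0.9620] / (0.2271·√0.9620)
   = [0.366624 + 0.080218] / 0.222743 = 2.006087
d₂ = d₁ − σ√T = 2.006087 − 0.222743 = 1.783343
N(d₁) = 0.977576,  N(d₂) = 0.962735,  e^(−rT) = 0.946096
E₀ = V₀·N(d₁) − D·e^(−rT)·N(d₂)
   = 256.1013·0.977576 − 177.4962·0.946096·0.962735 = 88.688051
B₀ = V₀ − E₀ = 256.1013 − 88.688051 = 167.413249
e^(−λT) = (B₀·e^(rT)/D − 0.4)/(1 − 0.4) = (167.4132·1.056975/177.4962 − 0.4)/0.6 = 0.99488621
λ = −ln(0.99488621)/0.9620 = 0.005329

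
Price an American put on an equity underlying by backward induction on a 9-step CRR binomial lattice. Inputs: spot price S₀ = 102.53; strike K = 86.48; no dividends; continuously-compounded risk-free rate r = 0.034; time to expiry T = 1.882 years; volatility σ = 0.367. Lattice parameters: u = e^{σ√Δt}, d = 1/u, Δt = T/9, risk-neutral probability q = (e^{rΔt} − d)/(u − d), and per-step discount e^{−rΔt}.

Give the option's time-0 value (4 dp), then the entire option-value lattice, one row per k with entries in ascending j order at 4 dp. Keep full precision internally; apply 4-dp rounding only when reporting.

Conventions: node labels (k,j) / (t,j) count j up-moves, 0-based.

price = 9.4872
tree:
9.4872
13.6853 5.0678
19.1963 7.9020 2.0642
26.0636 12.0216 3.5443 0.4870
34.0825 17.7400 5.9882 0.9420 0.0000
42.1778 25.1949 9.9052 1.8220 0.0000 0.0000
49.0224 34.0825 15.9148 3.5241 0.0000 0.0000 0.0000
54.8095 42.1778 24.5080 6.8162 0.0000 0.0000 0.0000 0.0000
59.7025 49.0224 34.0825 13.1839 0.0000 0.0000 0.0000 0.0000 0.0000
63.8396 54.8095 42.1778 24.5080 0.0000 0.0000 0.0000 0.0000 0.0000 0.0000

Δt=0.20911  u=1.18273  d=0.84550  q=0.47930  discount=0.99292
step 9 (expiry): payoffs max(K−S,0) = 63.8396 54.8095 42.1778 24.5080 0.0000 0.0000 0.0000 0.0000 0.0000 0.0000
k=8: (k=8,j=0): S=26.7775, K−S=59.7025, hold=59.0898 ⇒ V=59.7025 exercise | (k=8,j=1): S=37.4576, K−S=49.0224, hold=48.4097 ⇒ V=49.0224 exercise | (k=8,j=2): S=52.3975, K−S=34.0825, hold=33.4698 ⇒ V=34.0825 exercise | (k=8,j=3): S=73.2961, K−S=13.1839, hold=12.6709 ⇒ V=13.1839 exercise | (k=8,j=4): S=102.5300, K−S=0.0000, hold=0.0000 ⇒ V=0.0000 continue | (k=8,j=5): S=143.4238, K−S=0.0000, hold=0.0000 ⇒ V=0.0000 continue | (k=8,j=6): S=200.6280, K−S=0.0000, hold=0.0000 ⇒ V=0.0000 continue | (k=8,j=7): S=280.6479, K−S=0.0000, hold=0.0000 ⇒ V=0.0000 continue | (k=8,j=8): S=392.5835, K−S=0.0000, hold=0.0000 ⇒ V=0.0000 continue
k=7: (k=7,j=0): S=31.6705, K−S=54.8095, hold=54.1968 ⇒ V=54.8095 exercise | (k=7,j=1): S=44.3022, K−S=42.1778, hold=41.5651 ⇒ V=42.1778 exercise | (k=7,j=2): S=61.9720, K−S=24.5080, hold=23.8953 ⇒ V=24.5080 exercise | (k=7,j=3): S=86.6894, K−S=0.0000, hold=6.8162 ⇒ V=6.8162 continue | (k=7,j=4): S=121.2652, K−S=0.0000, hold=0.0000 ⇒ V=0.0000 continue | (k=7,j=5): S=169.6314, K−S=0.0000, hold=0.0000 ⇒ V=0.0000 continue | (k=7,j=6): S=237.2885, K−S=0.0000, hold=0.0000 ⇒ V=0.0000 continue | (k=7,j=7): S=331.9303, K−S=0.0000, hold=0.0000 ⇒ V=0.0000 continue
k=6: (k=6,j=0): S=37.4576, K−S=49.0224, hold=48.4097 ⇒ V=49.0224 exercise | (k=6,j=1): S=52.3975, K−S=34.0825, hold=33.4698 ⇒ V=34.0825 exercise | (k=6,j=2): S=73.2961, K−S=13.1839, hold=15.9148 ⇒ V=15.9148 continue | (k=6,j=3): S=102.5300, K−S=0.0000, hold=3.5241 ⇒ V=3.5241 continue | (k=6,j=4): S=143.4238, K−S=0.0000, hold=0.0000 ⇒ V=0.0000 continue | (k=6,j=5): S=200.6280, K−S=0.0000, hold=0.0000 ⇒ V=0.0000 continue | (k=6,j=6): S=280.6479, K−S=0.0000, hold=0.0000 ⇒ V=0.0000 continue
k=5: (k=5,j=0): S=44.3022, K−S=42.1778, hold=41.5651 ⇒ V=42.1778 exercise | (k=5,j=1): S=61.9720, K−S=24.5080, hold=25.1949 ⇒ V=25.1949 continue | (k=5,j=2): S=86.6894, K−S=0.0000, hold=9.9052 ⇒ V=9.9052 continue | (k=5,j=3): S=121.2652, K−S=0.0000, hold=1.8220 ⇒ V=1.8220 continue | (k=5,j=4): S=169.6314, K−S=0.0000, hold=0.0000 ⇒ V=0.0000 continue | (k=5,j=5): S=237.2885, K−S=0.0000, hold=0.0000 ⇒ V=0.0000 continue
k=4: (k=4,j=0): S=52.3975, K−S=34.0825, hold=33.7968 ⇒ V=34.0825 exercise | (k=4,j=1): S=73.2961, K−S=13.1839, hold=17.7400 ⇒ V=17.7400 continue | (k=4,j=2): S=102.5300, K−S=0.0000, hold=5.9882 ⇒ V=5.9882 continue | (k=4,j=3): S=143.4238, K−S=0.0000, hold=0.9420 ⇒ V=0.9420 continue | (k=4,j=4): S=200.6280, K−S=0.0000, hold=0.0000 ⇒ V=0.0000 continue
k=3: (k=3,j=0): S=61.9720, K−S=24.5080, hold=26.0636 ⇒ V=26.0636 continue | (k=3,j=1): S=86.6894, K−S=0.0000, hold=12.0216 ⇒ V=12.0216 continue | (k=3,j=2): S=121.2652, K−S=0.0000, hold=3.5443 ⇒ V=3.5443 continue | (k=3,j=3): S=169.6314, K−S=0.0000, hold=0.4870 ⇒ V=0.4870 continue
k=2: (k=2,j=0): S=73.2961, K−S=13.1839, hold=19.1963 ⇒ V=19.1963 continue | (k=2,j=1): S=102.5300, K−S=0.0000, hold=7.9020 ⇒ V=7.9020 continue | (k=2,j=2): S=143.4238, K−S=0.0000, hold=2.0642 ⇒ V=2.0642 continue
k=1: (k=1,j=0): S=86.6894, K−S=0.0000, hold=13.6853 ⇒ V=13.6853 continue | (k=1,j=1): S=121.2652, K−S=0.0000, hold=5.0678 ⇒ V=5.0678 continue
k=0: (k=0,j=0): S=102.5300, K−S=0.0000, hold=9.4872 ⇒ V=9.4872 continue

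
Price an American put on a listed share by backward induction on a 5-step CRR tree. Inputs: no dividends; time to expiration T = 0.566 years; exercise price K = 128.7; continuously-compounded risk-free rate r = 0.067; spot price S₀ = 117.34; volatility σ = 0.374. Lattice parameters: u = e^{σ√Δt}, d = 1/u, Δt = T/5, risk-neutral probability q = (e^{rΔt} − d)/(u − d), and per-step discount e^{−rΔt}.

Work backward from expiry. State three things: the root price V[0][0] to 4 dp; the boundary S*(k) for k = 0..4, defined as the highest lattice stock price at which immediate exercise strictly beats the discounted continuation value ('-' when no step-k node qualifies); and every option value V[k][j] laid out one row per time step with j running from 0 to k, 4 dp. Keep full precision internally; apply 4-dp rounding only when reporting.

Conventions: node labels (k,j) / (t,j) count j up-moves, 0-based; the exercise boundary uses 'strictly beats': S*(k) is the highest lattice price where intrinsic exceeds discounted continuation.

Δt=0.11320  u=1.13409  d=0.88176  q=0.49875  discount=0.99244
step 5 (expiry): payoffs max(K−S,0) = 66.1535 48.2548 25.2340 0.0000 0.0000 0.0000
step 4: (k=4,j=0): S=70.9335, K−S=57.7665, hold=56.7940 ⇒ V=57.7665 exercise | (k=4,j=1): S=91.2324, K−S=37.4676, hold=36.4952 ⇒ V=37.4676 exercise | (k=4,j=2): S=117.3400, K−S=11.3600, hold=12.5529 ⇒ V=12.5529 continue | (k=4,j=3): S=150.9188, K−S=0.0000, hold=0.0000 ⇒ V=0.0000 continue | (k=4,j=4): S=194.1067, K−S=0.0000, hold=0.0000 ⇒ V=0.0000 continue  boundary S*=91.2324
step 3: (k=3,j=0): S=80.4452, K−S=48.2548, hold=47.2824 ⇒ V=48.2548 exercise | (k=3,j=1): S=103.4660, K−S=25.2340, hold=24.8521 ⇒ V=25.2340 exercise | (k=3,j=2): S=133.0745, K−S=0.0000, hold=6.2445 ⇒ V=6.2445 continue | (k=3,j=3): S=171.1559, K−S=0.0000, hold=0.0000 ⇒ V=0.0000 continue  boundary S*=103.4660
step 2: (k=2,j=0): S=91.2324, K−S=37.4676, hold=36.4952 ⇒ V=37.4676 exercise | (k=2,j=1): S=117.3400, K−S=11.3600, hold=15.6438 ⇒ V=15.6438 continue | (k=2,j=2): S=150.9188, K−S=0.0000, hold=3.1064 ⇒ V=3.1064 continue  boundary S*=91.2324
step 1: (k=1,j=0): S=103.4660, K−S=25.2340, hold=26.3821 ⇒ V=26.3821 continue | (k=1,j=1): S=133.0745, K−S=0.0000, hold=9.3198 ⇒ V=9.3198 continue  boundary S*=-
step 0: (k=0,j=0): S=117.3400, K−S=11.3600, hold=17.7371 ⇒ V=17.7371 continue  boundary S*=-

price = 17.7371
boundary = - - 91.2324 103.4660 91.2324
tree:
17.7371
26.3821 9.3198
37.4676 15.6438 3.1064
48.2548 25.2340 6.2445 0.0000
57.7665 37.4676 12.5529 0.0000 0.0000
66.1535 48.2548 25.2340 0.0000 0.0000 0.0000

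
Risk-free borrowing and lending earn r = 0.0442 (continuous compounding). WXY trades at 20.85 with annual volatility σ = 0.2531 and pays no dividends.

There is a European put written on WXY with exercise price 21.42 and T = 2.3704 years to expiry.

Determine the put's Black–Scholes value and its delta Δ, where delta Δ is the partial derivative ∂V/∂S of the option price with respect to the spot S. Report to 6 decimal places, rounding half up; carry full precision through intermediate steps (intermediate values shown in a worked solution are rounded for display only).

σ√T = 0.2531·√2.3704 = 0.389675
d₁ = (ln(S/K) + (r+σ²/2)T) / (σ√T) = (ln(20.85/21.42) + (0.0442+0.2531²/2)·2.3704) / 0.389675 = (-0.026971 + 0.180695) / 0.389675 = 0.394492
d₂ = d₁ − σ√T = 0.394492 − 0.389675 = 0.004817
e^{−rT} = 0.900530
N(−d₁) = 0.346609,  N(−d₂) = 0.498078
Put price V = K·e^{−rT}·N(−d₂) − S·N(−d₁) = 9.607608 − 7.226792 = 2.380816
Δ = −N(−d₁) = -0.346609

price = 2.380816
Δ = -0.346609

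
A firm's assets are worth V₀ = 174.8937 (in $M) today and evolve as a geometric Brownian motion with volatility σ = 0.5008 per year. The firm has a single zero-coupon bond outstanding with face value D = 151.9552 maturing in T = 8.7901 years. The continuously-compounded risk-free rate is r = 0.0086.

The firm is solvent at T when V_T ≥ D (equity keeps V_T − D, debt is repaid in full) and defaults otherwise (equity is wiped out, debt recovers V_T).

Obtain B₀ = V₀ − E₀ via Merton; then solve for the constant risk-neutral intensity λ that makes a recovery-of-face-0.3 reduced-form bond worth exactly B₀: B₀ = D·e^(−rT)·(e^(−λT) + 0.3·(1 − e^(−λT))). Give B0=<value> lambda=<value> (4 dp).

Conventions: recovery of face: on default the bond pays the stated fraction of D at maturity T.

B0=71.5438 lambda=0.1382

With assets at 174.8937 and a single debt payment of 151.9552 at 8.7901 years:
d₁ = [ln(V₀/D) + (r + σ²/2)T] / (σ√T)
   = [ln(174.8937/151.9552) + (0.0086 + 0.5·0.5008²)·8.7901] / (0.5008·√8.7901)
   = [0.140593 + 1.177876] / 1.484777 = 0.887991
d₂ = d₁ − σ√T = 0.887991 − 1.484777 = -0.596786
N(d₁) = 0.812727,  N(d₂) = 0.275325,  e^(−rT) = 0.927192
E₀ = V₀·N(d₁) − D·e^(−rT)·N(d₂)
   = 174.8937·0.812727 − 151.9552·0.927192·0.275325 = 103.349866
B₀ = V₀ − E₀ = 174.8937 − 103.349866 = 71.543834
e^(−λT) = (B₀·e^(rT)/D − 0.3)/(1 − 0.3) = (71.5438·1.078526/151.9552 − 0.3)/0.7 = 0.29684741
λ = −ln(0.29684741)/8.7901 = 0.138171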